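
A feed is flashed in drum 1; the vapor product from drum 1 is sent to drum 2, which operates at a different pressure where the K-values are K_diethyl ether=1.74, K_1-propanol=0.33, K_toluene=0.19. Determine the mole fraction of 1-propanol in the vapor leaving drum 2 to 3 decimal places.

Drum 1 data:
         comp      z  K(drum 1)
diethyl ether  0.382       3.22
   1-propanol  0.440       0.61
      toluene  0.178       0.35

y_1-propanol (drum 2) = 0.131

Drum 1:
Rachford–Rice: g(ψ₁) = Σ zᵢ(Kᵢ−1)/(1+ψ₁(Kᵢ−1)) = 0.
Feasibility: ΣzᵢKᵢ = 1.561, Σzᵢ/Kᵢ = 1.349 — both > 1, two phases present.
Newton–Raphson from ψ₁ = 0.5:
  ψ₁ = 0.500: g = 0.0173, g' = -0.691 → ψ₁ = 0.525
Converged at ψ₁ = 0.525.
Drum-1 compositions:
  diethyl ether: x = 0.176, y = 0.568
  1-propanol: x = 0.553, y = 0.338
  toluene: x = 0.270, y = 0.095
Drum-2 feed = drum-1 vapor: z₂ = (0.5678, 0.3376, 0.0946).
Drum 2:
Newton iteration, ψ₂⁰ = 0.45:
  ψ₂ = 0.450: g = -0.1291, g' = -0.639 → ψ₂ = 0.248
  ψ₂ = 0.248: g = -0.0121, g' = -0.537 → ψ₂ = 0.226
  ψ₂ = 0.226: g = -0.0001, g' = -0.532 → ψ₂ = 0.225
Converged at ψ₂ = 0.225.
  diethyl ether: x = 0.487, y = 0.847
  1-propanol: x = 0.398, y = 0.131
  toluene: x = 0.116, y = 0.022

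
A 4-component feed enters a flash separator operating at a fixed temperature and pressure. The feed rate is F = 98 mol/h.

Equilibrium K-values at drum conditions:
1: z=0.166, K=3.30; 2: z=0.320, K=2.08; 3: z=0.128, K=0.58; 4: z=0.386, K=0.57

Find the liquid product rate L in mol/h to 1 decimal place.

Let ψ = V/F and solve Σ zᵢ(Kᵢ−1)/(1+ψ(Kᵢ−1)) = 0.
Feasibility: ΣzᵢKᵢ = 1.508, Σzᵢ/Kᵢ = 1.102 — both > 1, two phases present.
Iterate (Newton) starting at ψ = 0.35:
  ψ = 0.350: g = 0.2039, g' = -0.596 → ψ = 0.692
  ψ = 0.692: g = 0.0330, g' = -0.442 → ψ = 0.767
Converged at ψ = 0.767.
Then V = ψ·F = 0.7674·98 = 75.2 mol/h and L = F − V = 22.8 mol/h.

L = 22.8 mol/h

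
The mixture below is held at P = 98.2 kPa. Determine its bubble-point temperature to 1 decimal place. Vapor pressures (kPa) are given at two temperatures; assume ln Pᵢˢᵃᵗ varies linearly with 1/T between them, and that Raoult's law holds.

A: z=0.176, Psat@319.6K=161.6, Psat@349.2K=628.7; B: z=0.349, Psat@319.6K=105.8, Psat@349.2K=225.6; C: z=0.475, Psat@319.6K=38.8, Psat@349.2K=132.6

Bubble-point temperature: ΣzᵢPᵢˢᵃᵗ(T) = P. Interpolate ln Pᵢˢᵃᵗ = aᵢ + bᵢ/T.
  T = 319.6 K: ΣzᵢPᵢˢᵃᵗ = 83.80 kPa
  T = 349.2 K: ΣzᵢPᵢˢᵃᵗ = 252.37 kPa
  T = 334.4 K: ΣzᵢPᵢˢᵃᵗ = 147.65 kPa
  T = 327.0 K: ΣzᵢPᵢˢᵃᵗ = 111.66 kPa
  T = 323.3 K: ΣzᵢPᵢˢᵃᵗ = 96.82 kPa
  T = 325.1 K: ΣzᵢPᵢˢᵃᵗ = 103.80 kPa
Interpolating between 323.3 K and 325.1 K gives T ≈ 323.7 K.

T = 323.7 K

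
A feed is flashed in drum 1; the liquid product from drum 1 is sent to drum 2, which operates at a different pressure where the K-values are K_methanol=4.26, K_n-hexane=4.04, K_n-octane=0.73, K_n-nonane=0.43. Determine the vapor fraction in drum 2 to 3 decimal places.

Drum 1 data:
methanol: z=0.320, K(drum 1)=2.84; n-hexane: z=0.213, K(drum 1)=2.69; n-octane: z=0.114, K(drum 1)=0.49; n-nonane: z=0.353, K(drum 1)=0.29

V/F (drum 2) = 0.305

Drum 1:
Let ψ₁ = V/F and solve Σ zᵢ(Kᵢ−1)/(1+ψ₁(Kᵢ−1)) = 0.
Feasibility: ΣzᵢKᵢ = 1.640, Σzᵢ/Kᵢ = 1.642 — both > 1, two phases present.
Newton iteration, ψ₁⁰ = 0.5:
  ψ₁ = 0.500: g = 0.0352, g' = -0.954 → ψ₁ = 0.537
Converged at ψ₁ = 0.537.
Drum-1 compositions:
  methanol: x = 0.161, y = 0.457
  n-hexane: x = 0.112, y = 0.300
  n-octane: x = 0.157, y = 0.077
  n-nonane: x = 0.570, y = 0.165
Drum-2 feed = drum-1 liquid: z₂ = (0.1610, 0.1117, 0.1570, 0.5703).
Drum 2:
Let ψ₂ = V/F and solve Σ zᵢ(Kᵢ−1)/(1+ψ₂(Kᵢ−1)) = 0.
g(0) = ΣzᵢKᵢ − 1 = 0.497 and g(1) = 1 − Σzᵢ/Kᵢ = -0.607, so a root lies in (0, 1).
Newton iteration, ψ₂⁰ = 0.38:
  ψ₂ = 0.380: g = -0.0702, g' = -0.880 → ψ₂ = 0.300
  ψ₂ = 0.300: g = 0.0045, g' = -1.003 → ψ₂ = 0.305
Converged at ψ₂ = 0.305.
  methanol: x = 0.081, y = 0.344
  n-hexane: x = 0.058, y = 0.234
  n-octane: x = 0.171, y = 0.125
  n-nonane: x = 0.690, y = 0.297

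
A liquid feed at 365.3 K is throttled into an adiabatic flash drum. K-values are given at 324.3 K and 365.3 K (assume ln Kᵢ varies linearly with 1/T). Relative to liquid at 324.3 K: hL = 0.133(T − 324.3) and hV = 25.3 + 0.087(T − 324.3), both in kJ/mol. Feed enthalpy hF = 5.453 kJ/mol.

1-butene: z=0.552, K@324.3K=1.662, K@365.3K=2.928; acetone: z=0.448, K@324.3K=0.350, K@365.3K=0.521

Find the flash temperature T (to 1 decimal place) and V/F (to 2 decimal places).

Adiabatic flash: solve Rachford–Rice at each trial T, then check hF = ψ·hV(T) + (1−ψ)·hL(T).
  T = 324.3 K: K = (1.662, 0.350), RR gives ψ = 0.172, H_out = 4.364 kJ/mol
  T = 365.3 K: K = (2.928, 0.521), RR gives ψ = 0.920, H_out = 26.995 kJ/mol
  T = 344.8 K: K = (2.243, 0.432), RR gives ψ = 0.612, H_out = 17.626 kJ/mol
  T = 334.6 K: K = (1.941, 0.390), RR gives ψ = 0.429, H_out = 12.032 kJ/mol
  T = 329.5 K: K = (1.800, 0.370), RR gives ψ = 0.316, H_out = 8.616 kJ/mol
  T = 326.9 K: K = (1.730, 0.360), RR gives ψ = 0.249, H_out = 6.612 kJ/mol
  T = 325.6 K: K = (1.696, 0.355), RR gives ψ = 0.212, H_out = 5.523 kJ/mol
Linear interpolation between T = 324.3 (H_out = 4.364) and T = 325.6 (H_out = 5.523) on hF = 5.453 gives T ≈ 325.5 K, at which ψ = 0.21.

T = 325.5 K, V/F = 0.21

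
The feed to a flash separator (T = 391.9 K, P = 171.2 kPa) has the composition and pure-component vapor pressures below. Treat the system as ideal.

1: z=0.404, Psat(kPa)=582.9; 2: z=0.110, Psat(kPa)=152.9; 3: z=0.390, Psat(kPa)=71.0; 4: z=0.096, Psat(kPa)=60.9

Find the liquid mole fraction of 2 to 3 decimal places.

Raoult's law: Kᵢ = Pᵢˢᵃᵗ/P = Pᵢˢᵃᵗ/171.2.
  K_1 = 582.9/171.2 = 3.40479, K_2 = 152.9/171.2 = 0.89311, K_3 = 71.0/171.2 = 0.41472, K_4 = 60.9/171.2 = 0.35572
Newton iteration, β⁰ = 0.5:
  β = 0.500: g = 0.0148, g' = -0.837 → β = 0.518
Converged at β = 0.518.
Compositions from xᵢ = zᵢ/(1+β(Kᵢ−1)), yᵢ = Kᵢxᵢ:
  1: x = 0.180, y = 0.613
  2: x = 0.116, y = 0.104
  3: x = 0.560, y = 0.232
  4: x = 0.144, y = 0.051

x_2 = 0.116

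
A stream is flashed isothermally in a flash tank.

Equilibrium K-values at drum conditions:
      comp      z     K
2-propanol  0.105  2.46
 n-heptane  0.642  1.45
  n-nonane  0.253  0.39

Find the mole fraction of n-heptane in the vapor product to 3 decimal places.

y_n-heptane = 0.694

Material balance + equilibrium reduce to Σ zᵢ(Kᵢ−1)/(1+ψ(Kᵢ−1)) = 0.
g(0) = ΣzᵢKᵢ − 1 = 0.288 and g(1) = 1 − Σzᵢ/Kᵢ = -0.134, so a root lies in (0, 1).
Iterate (Newton) starting at ψ = 0.64:
  ψ = 0.640: g = 0.0504, g' = -0.392 → ψ = 0.769
  ψ = 0.769: g = -0.0037, g' = -0.455 → ψ = 0.761
Converged at ψ = 0.761.
Compositions from xᵢ = zᵢ/(1+ψ(Kᵢ−1)), yᵢ = Kᵢxᵢ:
  2-propanol: x = 0.050, y = 0.122
  n-heptane: x = 0.478, y = 0.694
  n-nonane: x = 0.472, y = 0.184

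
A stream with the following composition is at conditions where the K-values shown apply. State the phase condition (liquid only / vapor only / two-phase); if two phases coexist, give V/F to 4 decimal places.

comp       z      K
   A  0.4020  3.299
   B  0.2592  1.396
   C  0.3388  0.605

ΣzᵢKᵢ = 1.8930; Σzᵢ/Kᵢ = 0.8675.
Since Σzᵢ/Kᵢ < 1 the mixture is above its dew point — single vapor phase.

vapor only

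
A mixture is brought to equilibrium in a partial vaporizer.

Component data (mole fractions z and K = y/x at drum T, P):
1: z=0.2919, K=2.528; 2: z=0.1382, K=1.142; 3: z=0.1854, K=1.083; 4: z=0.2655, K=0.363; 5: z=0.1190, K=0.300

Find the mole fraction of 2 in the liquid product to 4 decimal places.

Material balance + equilibrium reduce to Σ zᵢ(Kᵢ−1)/(1+ψ(Kᵢ−1)) = 0.
Feasibility: ΣzᵢKᵢ = 1.2286, Σzᵢ/Kᵢ = 1.5357 — both > 1, two phases present.
Iterate (Newton) starting at ψ = 0.4:
  ψ = 0.4000: g = -0.03235, g' = -0.5727 → ψ = 0.3435
Converged at ψ = 0.3435.
Compositions from xᵢ = zᵢ/(1+ψ(Kᵢ−1)), yᵢ = Kᵢxᵢ:
  1: x = 0.1914, y = 0.4839
  2: x = 0.1318, y = 0.1505
  3: x = 0.1803, y = 0.1952
  4: x = 0.3399, y = 0.1234
  5: x = 0.1567, y = 0.0470

x_2 = 0.1318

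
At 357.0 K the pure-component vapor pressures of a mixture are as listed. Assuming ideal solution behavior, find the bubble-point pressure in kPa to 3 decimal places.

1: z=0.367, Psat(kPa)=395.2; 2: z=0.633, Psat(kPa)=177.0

Pbub = 257.079 kPa

At the bubble point ψ → 0, so ΣzᵢKᵢ = 1 with Kᵢ = Pᵢˢᵃᵗ/P ⇒ P = ΣzᵢPᵢˢᵃᵗ.
P = 0.367·395.2 + 0.633·177.0 = 257.079 kPa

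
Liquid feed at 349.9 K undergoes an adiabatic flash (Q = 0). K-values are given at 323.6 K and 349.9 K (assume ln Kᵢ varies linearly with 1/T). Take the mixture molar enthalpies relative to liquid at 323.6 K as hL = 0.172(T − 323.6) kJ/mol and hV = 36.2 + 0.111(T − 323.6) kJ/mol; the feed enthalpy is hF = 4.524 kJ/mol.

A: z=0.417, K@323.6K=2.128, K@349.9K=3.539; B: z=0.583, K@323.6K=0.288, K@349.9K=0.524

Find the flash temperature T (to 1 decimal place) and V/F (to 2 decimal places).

T = 325.5 K, V/F = 0.12

Adiabatic flash: solve Rachford–Rice at each trial T, then check hF = ψ·hV(T) + (1−ψ)·hL(T).
  T = 323.6 K: K = (2.128, 0.288), RR gives ψ = 0.069, H_out = 2.492 kJ/mol
  T = 349.9 K: K = (3.539, 0.524), RR gives ψ = 0.646, H_out = 26.887 kJ/mol
  T = 336.8 K: K = (2.774, 0.393), RR gives ψ = 0.359, H_out = 14.976 kJ/mol
  T = 330.2 K: K = (2.436, 0.338), RR gives ψ = 0.224, H_out = 9.143 kJ/mol
  T = 326.9 K: K = (2.278, 0.312), RR gives ψ = 0.150, H_out = 5.974 kJ/mol
  T = 325.2 K: K = (2.200, 0.300), RR gives ψ = 0.109, H_out = 4.228 kJ/mol
Linear interpolation between T = 325.2 (H_out = 4.228) and T = 326.9 (H_out = 5.974) on hF = 4.524 gives T ≈ 325.5 K, at which ψ = 0.12.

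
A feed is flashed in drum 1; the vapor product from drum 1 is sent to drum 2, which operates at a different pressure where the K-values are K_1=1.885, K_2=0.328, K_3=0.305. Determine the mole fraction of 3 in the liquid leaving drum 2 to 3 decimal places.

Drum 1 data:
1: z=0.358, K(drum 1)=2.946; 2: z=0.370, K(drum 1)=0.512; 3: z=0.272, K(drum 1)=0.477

x_3 (drum 2) = 0.234

Drum 1:
Material balance + equilibrium reduce to Σ zᵢ(Kᵢ−1)/(1+ψ₁(Kᵢ−1)) = 0.
Feasibility: ΣzᵢKᵢ = 1.374, Σzᵢ/Kᵢ = 1.414 — both > 1, two phases present.
Newton iteration, ψ₁⁰ = 0.5:
  ψ₁ = 0.500: g = -0.0784, g' = -0.639 → ψ₁ = 0.377
  ψ₁ = 0.377: g = 0.0032, g' = -0.699 → ψ₁ = 0.382
Converged at ψ₁ = 0.382.
Drum-1 compositions:
  1: x = 0.205, y = 0.605
  2: x = 0.455, y = 0.233
  3: x = 0.340, y = 0.162
Drum-2 feed = drum-1 vapor: z₂ = (0.6051, 0.2328, 0.1621).
Drum 2:
Rachford–Rice: g(ψ₂) = Σ zᵢ(Kᵢ−1)/(1+ψ₂(Kᵢ−1)) = 0.
Feasibility: ΣzᵢKᵢ = 1.266, Σzᵢ/Kᵢ = 1.562 — both > 1, two phases present.
Newton iteration, ψ₂⁰ = 0.69:
  ψ₂ = 0.690: g = -0.1758, g' = -0.837 → ψ₂ = 0.480
  ψ₂ = 0.480: g = -0.0243, g' = -0.639 → ψ₂ = 0.442
Converged at ψ₂ = 0.442.
  1: x = 0.435, y = 0.820
  2: x = 0.331, y = 0.109
  3: x = 0.234, y = 0.071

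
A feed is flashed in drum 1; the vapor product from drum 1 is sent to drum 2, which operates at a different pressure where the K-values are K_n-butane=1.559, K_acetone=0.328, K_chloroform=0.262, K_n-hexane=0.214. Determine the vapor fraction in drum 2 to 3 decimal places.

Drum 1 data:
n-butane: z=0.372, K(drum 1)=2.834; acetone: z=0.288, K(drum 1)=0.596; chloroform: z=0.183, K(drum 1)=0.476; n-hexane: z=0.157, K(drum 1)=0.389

V/F (drum 2) = 0.131

Drum 1:
Rachford–Rice: g(ψ₁) = Σ zᵢ(Kᵢ−1)/(1+ψ₁(Kᵢ−1)) = 0.
g(0) = ΣzᵢKᵢ − 1 = 0.374 and g(1) = 1 − Σzᵢ/Kᵢ = -0.403, so a root lies in (0, 1).
Newton–Raphson from ψ₁ = 0.5:
  ψ₁ = 0.500: g = -0.0580, g' = -0.628 → ψ₁ = 0.408
  ψ₁ = 0.408: g = 0.0014, g' = -0.662 → ψ₁ = 0.410
Converged at ψ₁ = 0.410.
Drum-1 compositions:
  n-butane: x = 0.212, y = 0.602
  acetone: x = 0.345, y = 0.206
  chloroform: x = 0.233, y = 0.111
  n-hexane: x = 0.209, y = 0.081
Drum-2 feed = drum-1 vapor: z₂ = (0.6019, 0.2057, 0.1109, 0.0815).
Drum 2:
Rachford–Rice: g(ψ₂) = Σ zᵢ(Kᵢ−1)/(1+ψ₂(Kᵢ−1)) = 0.
Check two-phase: ΣzᵢKᵢ = 1.052 > 1 and Σzᵢ/Kᵢ = 1.817 > 1, so g(0) = 0.052 > 0 and g(1) = -0.817 < 0.
Iterate (Newton) starting at ψ₂ = 0.66:
  ψ₂ = 0.660: g = -0.2953, g' = -0.847 → ψ₂ = 0.311
  ψ₂ = 0.311: g = -0.0794, g' = -0.475 → ψ₂ = 0.144
  ψ₂ = 0.144: g = -0.0056, g' = -0.415 → ψ₂ = 0.131
Converged at ψ₂ = 0.131.
  n-butane: x = 0.561, y = 0.874
  acetone: x = 0.226, y = 0.074
  chloroform: x = 0.123, y = 0.032
  n-hexane: x = 0.091, y = 0.019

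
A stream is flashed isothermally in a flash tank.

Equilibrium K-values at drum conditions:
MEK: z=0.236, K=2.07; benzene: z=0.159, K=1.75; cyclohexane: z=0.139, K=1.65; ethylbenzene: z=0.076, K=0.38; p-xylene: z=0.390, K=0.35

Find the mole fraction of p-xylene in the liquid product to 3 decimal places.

x_p-xylene = 0.478

Iterate (Newton) starting at β = 0.37:
  β = 0.370: g = -0.0478, g' = -0.566 → β = 0.286
  β = 0.286: g = -0.0007, g' = -0.553 → β = 0.284
Converged at β = 0.284.
Compositions from xᵢ = zᵢ/(1+β(Kᵢ−1)), yᵢ = Kᵢxᵢ:
  MEK: x = 0.181, y = 0.375
  benzene: x = 0.131, y = 0.229
  cyclohexane: x = 0.117, y = 0.194
  ethylbenzene: x = 0.092, y = 0.035
  p-xylene: x = 0.478, y = 0.167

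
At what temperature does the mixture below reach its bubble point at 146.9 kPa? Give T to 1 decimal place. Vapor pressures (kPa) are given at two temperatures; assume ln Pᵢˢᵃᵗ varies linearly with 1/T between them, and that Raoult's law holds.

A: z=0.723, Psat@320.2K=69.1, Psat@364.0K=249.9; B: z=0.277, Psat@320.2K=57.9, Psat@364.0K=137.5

Bubble-point temperature: ΣzᵢPᵢˢᵃᵗ(T) = P. Interpolate ln Pᵢˢᵃᵗ = aᵢ + bᵢ/T.
  T = 320.2 K: ΣzᵢPᵢˢᵃᵗ = 66.00 kPa
  T = 364.0 K: ΣzᵢPᵢˢᵃᵗ = 218.77 kPa
  T = 342.1 K: ΣzᵢPᵢˢᵃᵗ = 124.41 kPa
  T = 353.1 K: ΣzᵢPᵢˢᵃᵗ = 166.51 kPa
  T = 347.6 K: ΣzᵢPᵢˢᵃᵗ = 144.23 kPa
  T = 350.4 K: ΣzᵢPᵢˢᵃᵗ = 155.26 kPa
Interpolating between 347.6 K and 350.4 K gives T ≈ 348.3 K.

T = 348.3 K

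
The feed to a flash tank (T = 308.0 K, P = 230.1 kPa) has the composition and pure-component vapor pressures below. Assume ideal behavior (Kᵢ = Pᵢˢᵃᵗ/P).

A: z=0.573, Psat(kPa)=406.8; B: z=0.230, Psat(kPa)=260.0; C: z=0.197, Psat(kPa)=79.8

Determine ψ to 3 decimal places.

ψ = 0.857

Raoult's law: Kᵢ = Pᵢˢᵃᵗ/P = Pᵢˢᵃᵗ/230.1.
  K_A = 406.8/230.1 = 1.76793, K_B = 260.0/230.1 = 1.12994, K_C = 79.8/230.1 = 0.34681
Iterate (Newton) starting at ψ = 0.53:
  ψ = 0.530: g = 0.1439, g' = -0.371 → ψ = 0.918
  ψ = 0.918: g = -0.0367, g' = -0.644 → ψ = 0.861
  ψ = 0.861: g = -0.0024, g' = -0.565 → ψ = 0.857
Converged at ψ = 0.857.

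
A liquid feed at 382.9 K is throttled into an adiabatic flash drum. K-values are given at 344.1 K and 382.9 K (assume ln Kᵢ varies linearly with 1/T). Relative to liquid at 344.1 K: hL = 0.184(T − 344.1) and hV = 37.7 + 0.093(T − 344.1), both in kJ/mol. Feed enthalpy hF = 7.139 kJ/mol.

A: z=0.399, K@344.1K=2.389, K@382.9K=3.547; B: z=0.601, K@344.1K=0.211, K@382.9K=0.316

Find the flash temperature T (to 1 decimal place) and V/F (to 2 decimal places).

Adiabatic flash: solve Rachford–Rice at each trial T, then check hF = ψ·hV(T) + (1−ψ)·hL(T).
  T = 344.1 K: K = (2.389, 0.211), RR gives ψ = 0.073, H_out = 2.753 kJ/mol
  T = 382.9 K: K = (3.547, 0.316), RR gives ψ = 0.347, H_out = 19.009 kJ/mol
  T = 363.5 K: K = (2.942, 0.261), RR gives ψ = 0.230, H_out = 11.850 kJ/mol
  T = 353.8 K: K = (2.659, 0.235), RR gives ψ = 0.159, H_out = 7.656 kJ/mol
  T = 349.0 K: K = (2.523, 0.223), RR gives ψ = 0.119, H_out = 5.339 kJ/mol
  T = 351.4 K: K = (2.591, 0.229), RR gives ψ = 0.140, H_out = 6.521 kJ/mol
Linear interpolation between T = 351.4 (H_out = 6.521) and T = 353.8 (H_out = 7.656) on hF = 7.139 gives T ≈ 352.7 K, at which ψ = 0.15.

T = 352.7 K, V/F = 0.15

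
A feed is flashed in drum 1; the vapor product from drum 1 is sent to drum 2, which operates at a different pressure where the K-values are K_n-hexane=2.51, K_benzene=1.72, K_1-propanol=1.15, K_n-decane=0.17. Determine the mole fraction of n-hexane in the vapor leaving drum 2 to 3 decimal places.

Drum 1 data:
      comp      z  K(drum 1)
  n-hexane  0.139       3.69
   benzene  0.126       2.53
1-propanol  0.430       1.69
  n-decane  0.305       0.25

Drum 1:
Rachford–Rice: g(ψ₁) = Σ zᵢ(Kᵢ−1)/(1+ψ₁(Kᵢ−1)) = 0.
Check two-phase: ΣzᵢKᵢ = 1.635 > 1 and Σzᵢ/Kᵢ = 1.562 > 1, so g(0) = 0.635 > 0 and g(1) = -0.562 < 0.
Newton iteration, ψ₁⁰ = 0.5:
  ψ₁ = 0.500: g = 0.1233, g' = -0.830 → ψ₁ = 0.649
  ψ₁ = 0.649: g = -0.0074, g' = -0.956 → ψ₁ = 0.641
Converged at ψ₁ = 0.641.
Drum-1 compositions:
  n-hexane: x = 0.051, y = 0.188
  benzene: x = 0.064, y = 0.161
  1-propanol: x = 0.298, y = 0.504
  n-decane: x = 0.587, y = 0.147
Drum-2 feed = drum-1 vapor: z₂ = (0.1883, 0.1610, 0.5039, 0.1468).
Drum 2:
Let ψ₂ = V/F and solve Σ zᵢ(Kᵢ−1)/(1+ψ₂(Kᵢ−1)) = 0.
Check two-phase: ΣzᵢKᵢ = 1.354 > 1 and Σzᵢ/Kᵢ = 1.470 > 1, so g(0) = 0.354 > 0 and g(1) = -0.470 < 0.
Newton–Raphson from ψ₂ = 0.5:
  ψ₂ = 0.500: g = 0.1093, g' = -0.490 → ψ₂ = 0.723
  ψ₂ = 0.723: g = -0.0244, g' = -0.776 → ψ₂ = 0.692
  ψ₂ = 0.692: g = -0.0011, g' = -0.707 → ψ₂ = 0.690
Converged at ψ₂ = 0.690.
  n-hexane: x = 0.092, y = 0.231
  benzene: x = 0.108, y = 0.185
  1-propanol: x = 0.457, y = 0.525
  n-decane: x = 0.344, y = 0.058

y_n-hexane (drum 2) = 0.231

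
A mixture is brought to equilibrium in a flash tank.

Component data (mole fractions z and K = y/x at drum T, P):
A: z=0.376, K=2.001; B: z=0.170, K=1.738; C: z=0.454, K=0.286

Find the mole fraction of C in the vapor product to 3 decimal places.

y_C = 0.161

Material balance + equilibrium reduce to Σ zᵢ(Kᵢ−1)/(1+ψ(Kᵢ−1)) = 0.
g(0) = ΣzᵢKᵢ − 1 = 0.178 and g(1) = 1 − Σzᵢ/Kᵢ = -0.873, so a root lies in (0, 1).
Iterate (Newton) starting at ψ = 0.5:
  ψ = 0.500: g = -0.1617, g' = -0.777 → ψ = 0.292
  ψ = 0.292: g = -0.0150, g' = -0.658 → ψ = 0.269
Converged at ψ = 0.269.
Compositions from xᵢ = zᵢ/(1+ψ(Kᵢ−1)), yᵢ = Kᵢxᵢ:
  A: x = 0.296, y = 0.593
  B: x = 0.142, y = 0.247
  C: x = 0.562, y = 0.161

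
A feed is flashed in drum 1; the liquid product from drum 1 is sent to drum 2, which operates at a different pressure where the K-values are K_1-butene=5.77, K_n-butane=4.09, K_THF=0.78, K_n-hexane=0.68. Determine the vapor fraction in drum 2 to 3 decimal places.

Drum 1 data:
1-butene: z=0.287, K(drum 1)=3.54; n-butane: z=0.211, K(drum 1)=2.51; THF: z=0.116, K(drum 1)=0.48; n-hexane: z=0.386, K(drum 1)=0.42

Drum 1:
Material balance + equilibrium reduce to Σ zᵢ(Kᵢ−1)/(1+ψ₁(Kᵢ−1)) = 0.
Check two-phase: ΣzᵢKᵢ = 1.763 > 1 and Σzᵢ/Kᵢ = 1.326 > 1, so g(0) = 0.763 > 0 and g(1) = -0.326 < 0.
Newton–Raphson from ψ₁ = 0.54:
  ψ₁ = 0.540: g = 0.0730, g' = -0.811 → ψ₁ = 0.630
  ψ₁ = 0.630: g = 0.0011, g' = -0.792 → ψ₁ = 0.631
Converged at ψ₁ = 0.631.
Drum-1 compositions:
  1-butene: x = 0.110, y = 0.390
  n-butane: x = 0.108, y = 0.271
  THF: x = 0.173, y = 0.083
  n-hexane: x = 0.609, y = 0.256
Drum-2 feed = drum-1 liquid: z₂ = (0.1102, 0.1080, 0.1727, 0.6091).
Drum 2:
Let ψ₂ = V/F and solve Σ zᵢ(Kᵢ−1)/(1+ψ₂(Kᵢ−1)) = 0.
g(0) = ΣzᵢKᵢ − 1 = 0.627 and g(1) = 1 − Σzᵢ/Kᵢ = -0.163, so a root lies in (0, 1).
Newton iteration, ψ₂⁰ = 0.5:
  ψ₂ = 0.500: g = 0.0117, g' = -0.477 → ψ₂ = 0.525
Converged at ψ₂ = 0.525.
  1-butene: x = 0.031, y = 0.181
  n-butane: x = 0.041, y = 0.168
  THF: x = 0.195, y = 0.152
  n-hexane: x = 0.732, y = 0.498

V/F (drum 2) = 0.525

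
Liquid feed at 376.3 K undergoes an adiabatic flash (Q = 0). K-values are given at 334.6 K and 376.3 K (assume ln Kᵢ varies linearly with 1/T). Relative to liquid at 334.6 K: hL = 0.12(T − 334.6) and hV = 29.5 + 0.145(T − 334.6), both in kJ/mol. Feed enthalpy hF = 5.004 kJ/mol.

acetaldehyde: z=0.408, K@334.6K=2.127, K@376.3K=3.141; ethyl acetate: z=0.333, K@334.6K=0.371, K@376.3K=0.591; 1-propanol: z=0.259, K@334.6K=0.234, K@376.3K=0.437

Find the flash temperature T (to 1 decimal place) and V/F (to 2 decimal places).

T = 340.5 K, V/F = 0.15

Adiabatic flash: solve Rachford–Rice at each trial T, then check hF = ψ·hV(T) + (1−ψ)·hL(T).
  T = 334.6 K: K = (2.127, 0.371, 0.234), RR gives ψ = 0.067, H_out = 1.966 kJ/mol
  T = 376.3 K: K = (3.141, 0.591, 0.437), RR gives ψ = 0.572, H_out = 22.464 kJ/mol
  T = 355.5 K: K = (2.616, 0.475, 0.326), RR gives ψ = 0.322, H_out = 12.184 kJ/mol
  T = 345.1 K: K = (2.367, 0.422, 0.278), RR gives ψ = 0.202, H_out = 7.273 kJ/mol
  T = 339.9 K: K = (2.247, 0.396, 0.255), RR gives ψ = 0.138, H_out = 4.717 kJ/mol
  T = 342.5 K: K = (2.307, 0.409, 0.266), RR gives ψ = 0.170, H_out = 6.009 kJ/mol
  T = 341.2 K: K = (2.277, 0.402, 0.261), RR gives ψ = 0.154, H_out = 5.367 kJ/mol
Linear interpolation between T = 339.9 (H_out = 4.717) and T = 341.2 (H_out = 5.367) on hF = 5.004 gives T ≈ 340.5 K, at which ψ = 0.15.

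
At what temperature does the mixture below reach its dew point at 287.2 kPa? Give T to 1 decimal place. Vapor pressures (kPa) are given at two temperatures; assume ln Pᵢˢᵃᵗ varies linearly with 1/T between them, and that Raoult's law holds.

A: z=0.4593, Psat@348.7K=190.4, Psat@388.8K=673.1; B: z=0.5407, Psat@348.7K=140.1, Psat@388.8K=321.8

Dew-point temperature: Σzᵢ·P/Pᵢˢᵃᵗ(T) = 1. Interpolate ln Pᵢˢᵃᵗ = aᵢ + bᵢ/T.
  T = 348.7 K: ΣzᵢP/Pᵢˢᵃᵗ = 1.8012
  T = 388.8 K: ΣzᵢP/Pᵢˢᵃᵗ = 0.6785
  T = 368.8 K: ΣzᵢP/Pᵢˢᵃᵗ = 1.0697
  T = 378.8 K: ΣzᵢP/Pᵢˢᵃᵗ = 0.8459
  T = 373.8 K: ΣzᵢP/Pᵢˢᵃᵗ = 0.9495
  T = 371.3 K: ΣzᵢP/Pᵢˢᵃᵗ = 1.0074
Interpolating between 371.3 K and 373.8 K gives T ≈ 371.6 K.

T = 371.6 K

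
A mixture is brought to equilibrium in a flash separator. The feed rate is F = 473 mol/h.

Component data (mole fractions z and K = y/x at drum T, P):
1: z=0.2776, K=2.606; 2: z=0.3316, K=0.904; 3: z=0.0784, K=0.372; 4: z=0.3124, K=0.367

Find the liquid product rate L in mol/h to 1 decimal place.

Rachford–Rice: g(V/F) = Σ zᵢ(Kᵢ−1)/(1+V/F(Kᵢ−1)) = 0.
Check two-phase: ΣzᵢKᵢ = 1.1670 > 1 and Σzᵢ/Kᵢ = 1.5353 > 1, so g(0) = 0.1670 > 0 and g(1) = -0.5353 < 0.
Iterate (Newton) starting at V/F = 0.5:
  V/F = 0.5000: g = -0.14726, g' = -0.5573 → V/F = 0.2357
  V/F = 0.2357: g = 0.00059, g' = -0.5955 → V/F = 0.2367
Converged at V/F = 0.2367.
Then V = V/F·F = 0.2367·473 = 112.0 mol/h and L = F − V = 361.0 mol/h.

L = 361.0 mol/h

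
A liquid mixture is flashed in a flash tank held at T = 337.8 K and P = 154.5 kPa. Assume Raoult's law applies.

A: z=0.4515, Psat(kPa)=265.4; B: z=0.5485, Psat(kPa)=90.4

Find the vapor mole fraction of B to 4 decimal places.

y_B = 0.3708

Raoult's law: Kᵢ = Pᵢˢᵃᵗ/P = Pᵢˢᵃᵗ/154.5.
  K_A = 265.4/154.5 = 1.717799, K_B = 90.4/154.5 = 0.585113
Binary case is linear: z₁(K₁−1)(1+V/F(K₂−1)) + z₂(K₂−1)(1+V/F(K₁−1)) = 0
⇒ V/F = [z₁(K₁−1)+z₂(K₂−1)] / [−(K₁−1)(K₂−1)] = 0.09652/0.29781 = 0.3241
Compositions from xᵢ = zᵢ/(1+V/F(Kᵢ−1)), yᵢ = Kᵢxᵢ:
  A: x = 0.3663, y = 0.6292
  B: x = 0.6337, y = 0.3708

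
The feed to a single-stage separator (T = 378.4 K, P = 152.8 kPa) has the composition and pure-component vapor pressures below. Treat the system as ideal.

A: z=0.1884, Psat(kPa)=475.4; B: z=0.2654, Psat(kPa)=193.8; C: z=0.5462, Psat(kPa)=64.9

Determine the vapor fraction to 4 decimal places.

ψ = 0.1883

Raoult's law: Kᵢ = Pᵢˢᵃᵗ/P = Pᵢˢᵃᵗ/152.8.
  K_A = 475.4/152.8 = 3.111257, K_B = 193.8/152.8 = 1.268325, K_C = 64.9/152.8 = 0.424738
Let ψ = V/F and solve Σ zᵢ(Kᵢ−1)/(1+ψ(Kᵢ−1)) = 0.
g(0) = ΣzᵢKᵢ − 1 = 0.1548 and g(1) = 1 − Σzᵢ/Kᵢ = -0.5558, so a root lies in (0, 1).
Newton iteration, ψ⁰ = 0.67:
  ψ = 0.6700: g = -0.28616, g' = -0.6363 → ψ = 0.2203
  ψ = 0.2203: g = -0.02107, g' = -0.6453 → ψ = 0.1876
  ψ = 0.1876: g = 0.00047, g' = -0.6753 → ψ = 0.1883
Converged at ψ = 0.1883.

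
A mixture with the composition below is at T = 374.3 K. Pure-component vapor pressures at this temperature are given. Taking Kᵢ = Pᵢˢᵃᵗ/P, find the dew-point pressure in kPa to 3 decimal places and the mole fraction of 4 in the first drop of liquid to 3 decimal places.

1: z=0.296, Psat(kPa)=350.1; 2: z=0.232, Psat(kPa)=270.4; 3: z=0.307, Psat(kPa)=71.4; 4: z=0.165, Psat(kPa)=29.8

Pdew = 86.654 kPa, x_4 = 0.480

At the dew point ψ → 1, so Σzᵢ/Kᵢ = 1 with Kᵢ = Pᵢˢᵃᵗ/P ⇒ 1/P = Σzᵢ/Pᵢˢᵃᵗ.
1/P = 0.296/350.1 + 0.232/270.4 + 0.307/71.4 + 0.165/29.8 = 0.011540 ⇒ P = 86.654 kPa
xᵢ = zᵢP/Pᵢˢᵃᵗ ⇒ x_4 = 0.165·86.654/29.8 = 0.480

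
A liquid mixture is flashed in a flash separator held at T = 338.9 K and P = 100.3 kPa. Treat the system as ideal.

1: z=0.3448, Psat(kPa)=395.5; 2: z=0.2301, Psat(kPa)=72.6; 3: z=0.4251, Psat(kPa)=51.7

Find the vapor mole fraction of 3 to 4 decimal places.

Raoult's law: Kᵢ = Pᵢˢᵃᵗ/P = Pᵢˢᵃᵗ/100.3.
  K_1 = 395.5/100.3 = 3.943170, K_2 = 72.6/100.3 = 0.723829, K_3 = 51.7/100.3 = 0.515454
Newton–Raphson from V/F = 0.53:
  V/F = 0.5300: g = 0.04483, g' = -0.6606 → V/F = 0.5979
  V/F = 0.5979: g = 0.00163, g' = -0.6152 → V/F = 0.6005
Converged at V/F = 0.6005.
Compositions from xᵢ = zᵢ/(1+V/F(Kᵢ−1)), yᵢ = Kᵢxᵢ:
  1: x = 0.1246, y = 0.4913
  2: x = 0.2758, y = 0.1997
  3: x = 0.5996, y = 0.3090

y_3 = 0.3090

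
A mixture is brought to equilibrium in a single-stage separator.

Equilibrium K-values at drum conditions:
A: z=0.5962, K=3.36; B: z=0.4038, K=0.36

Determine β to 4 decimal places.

β = 0.7605

Material balance + equilibrium reduce to Σ zᵢ(Kᵢ−1)/(1+β(Kᵢ−1)) = 0.
Feasibility: ΣzᵢKᵢ = 2.1486, Σzᵢ/Kᵢ = 1.2991 — both > 1, two phases present.
Binary case is linear: z₁(K₁−1)(1+β(K₂−1)) + z₂(K₂−1)(1+β(K₁−1)) = 0
⇒ β = [z₁(K₁−1)+z₂(K₂−1)] / [−(K₁−1)(K₂−1)] = 1.14860/1.51040 = 0.7605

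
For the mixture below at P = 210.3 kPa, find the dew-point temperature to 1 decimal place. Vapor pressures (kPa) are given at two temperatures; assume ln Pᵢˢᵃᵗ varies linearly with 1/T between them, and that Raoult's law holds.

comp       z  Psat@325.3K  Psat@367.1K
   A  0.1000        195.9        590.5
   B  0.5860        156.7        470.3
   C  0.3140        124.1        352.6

Dew-point temperature: Σzᵢ·P/Pᵢˢᵃᵗ(T) = 1. Interpolate ln Pᵢˢᵃᵗ = aᵢ + bᵢ/T.
  T = 325.3 K: ΣzᵢP/Pᵢˢᵃᵗ = 1.4259
  T = 367.1 K: ΣzᵢP/Pᵢˢᵃᵗ = 0.4849
  T = 346.2 K: ΣzᵢP/Pᵢˢᵃᵗ = 0.8048
  T = 335.8 K: ΣzᵢP/Pᵢˢᵃᵗ = 1.0603
  T = 341.0 K: ΣzᵢP/Pᵢˢᵃᵗ = 0.9218
  T = 338.4 K: ΣzᵢP/Pᵢˢᵃᵗ = 0.9881
Interpolating between 335.8 K and 338.4 K gives T ≈ 338.0 K.

T = 338.0 K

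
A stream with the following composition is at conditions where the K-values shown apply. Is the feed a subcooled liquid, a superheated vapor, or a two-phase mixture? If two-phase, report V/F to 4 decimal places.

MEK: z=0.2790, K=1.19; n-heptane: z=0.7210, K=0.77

ΣzᵢKᵢ = 0.8872; Σzᵢ/Kᵢ = 1.1708.
Since ΣzᵢKᵢ < 1 the mixture is below its bubble point — single liquid phase.

subcooled liquid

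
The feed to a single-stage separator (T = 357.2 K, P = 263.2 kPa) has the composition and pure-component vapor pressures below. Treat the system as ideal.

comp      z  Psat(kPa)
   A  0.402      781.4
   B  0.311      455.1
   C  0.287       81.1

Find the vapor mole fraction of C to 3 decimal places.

y_C = 0.200

Raoult's law: Kᵢ = Pᵢˢᵃᵗ/P = Pᵢˢᵃᵗ/263.2.
  K_A = 781.4/263.2 = 2.96884, K_B = 455.1/263.2 = 1.72910, K_C = 81.1/263.2 = 0.30813
Newton iteration, V/F⁰ = 0.62:
  V/F = 0.620: g = 0.1648, g' = -0.816 → V/F = 0.822
  V/F = 0.822: g = -0.0164, g' = -1.031 → V/F = 0.806
Converged at V/F = 0.806.
Compositions from xᵢ = zᵢ/(1+V/F(Kᵢ−1)), yᵢ = Kᵢxᵢ:
  A: x = 0.155, y = 0.461
  B: x = 0.196, y = 0.339
  C: x = 0.649, y = 0.200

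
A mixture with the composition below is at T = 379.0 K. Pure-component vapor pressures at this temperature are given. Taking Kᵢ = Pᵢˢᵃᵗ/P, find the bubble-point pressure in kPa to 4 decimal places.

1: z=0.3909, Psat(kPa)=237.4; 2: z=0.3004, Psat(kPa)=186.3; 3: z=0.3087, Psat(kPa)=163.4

Pbub = 199.2058 kPa

At the bubble point ψ → 0, so ΣzᵢKᵢ = 1 with Kᵢ = Pᵢˢᵃᵗ/P ⇒ P = ΣzᵢPᵢˢᵃᵗ.
P = 0.3909·237.4 + 0.3004·186.3 + 0.3087·163.4 = 199.2058 kPa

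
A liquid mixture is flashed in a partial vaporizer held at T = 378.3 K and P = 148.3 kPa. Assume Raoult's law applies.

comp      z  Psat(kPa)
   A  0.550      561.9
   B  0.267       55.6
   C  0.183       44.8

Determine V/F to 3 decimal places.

V/F = 0.677

Raoult's law: Kᵢ = Pᵢˢᵃᵗ/P = Pᵢˢᵃᵗ/148.3.
  K_A = 561.9/148.3 = 3.78894, K_B = 55.6/148.3 = 0.37492, K_C = 44.8/148.3 = 0.30209
Material balance + equilibrium reduce to Σ zᵢ(Kᵢ−1)/(1+V/F(Kᵢ−1)) = 0.
g(0) = ΣzᵢKᵢ − 1 = 1.239 and g(1) = 1 − Σzᵢ/Kᵢ = -0.463, so a root lies in (0, 1).
Iterate (Newton) starting at V/F = 0.48:
  V/F = 0.480: g = 0.2254, g' = -1.197 → V/F = 0.668
  V/F = 0.668: g = 0.0096, g' = -1.142 → V/F = 0.677
Converged at V/F = 0.677.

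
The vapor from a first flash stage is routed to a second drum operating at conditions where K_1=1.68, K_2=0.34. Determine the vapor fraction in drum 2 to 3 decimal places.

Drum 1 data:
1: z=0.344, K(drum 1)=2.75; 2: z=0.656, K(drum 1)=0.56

V/F (drum 2) = 0.179

Drum 1:
Material balance + equilibrium reduce to Σ zᵢ(Kᵢ−1)/(1+ψ₁(Kᵢ−1)) = 0.
g(0) = ΣzᵢKᵢ − 1 = 0.313 and g(1) = 1 − Σzᵢ/Kᵢ = -0.297, so a root lies in (0, 1).
Binary case is linear: z₁(K₁−1)(1+ψ₁(K₂−1)) + z₂(K₂−1)(1+ψ₁(K₁−1)) = 0
⇒ ψ₁ = [z₁(K₁−1)+z₂(K₂−1)] / [−(K₁−1)(K₂−1)] = 0.3134/0.7700 = 0.407
Drum-1 compositions:
  1: x = 0.201, y = 0.553
  2: x = 0.799, y = 0.447
Drum-2 feed = drum-1 vapor: z₂ = (0.5525, 0.4475).
Drum 2:
Binary case is linear: z₁(K₁−1)(1+ψ₂(K₂−1)) + z₂(K₂−1)(1+ψ₂(K₁−1)) = 0
⇒ ψ₂ = [z₁(K₁−1)+z₂(K₂−1)] / [−(K₁−1)(K₂−1)] = 0.0804/0.4488 = 0.179
  1: x = 0.493, y = 0.827
  2: x = 0.507, y = 0.173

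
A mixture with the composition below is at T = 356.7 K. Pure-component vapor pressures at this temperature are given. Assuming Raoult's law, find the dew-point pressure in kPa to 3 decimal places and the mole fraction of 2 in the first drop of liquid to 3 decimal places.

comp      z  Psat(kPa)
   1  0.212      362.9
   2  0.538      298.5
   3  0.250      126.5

At the dew point ψ → 1, so Σzᵢ/Kᵢ = 1 with Kᵢ = Pᵢˢᵃᵗ/P ⇒ 1/P = Σzᵢ/Pᵢˢᵃᵗ.
1/P = 0.212/362.9 + 0.538/298.5 + 0.250/126.5 = 0.004363 ⇒ P = 229.210 kPa
xᵢ = zᵢP/Pᵢˢᵃᵗ ⇒ x_2 = 0.538·229.210/298.5 = 0.413

Pdew = 229.210 kPa, x_2 = 0.413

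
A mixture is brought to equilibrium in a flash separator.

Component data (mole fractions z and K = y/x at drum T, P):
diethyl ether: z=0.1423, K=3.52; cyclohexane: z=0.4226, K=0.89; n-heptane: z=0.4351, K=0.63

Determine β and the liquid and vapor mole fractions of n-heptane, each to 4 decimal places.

Let β = V/F and solve Σ zᵢ(Kᵢ−1)/(1+β(Kᵢ−1)) = 0.
Check two-phase: ΣzᵢKᵢ = 1.1511 > 1 and Σzᵢ/Kᵢ = 1.2059 > 1, so g(0) = 0.1511 > 0 and g(1) = -0.2059 < 0.
Newton iteration, β⁰ = 0.5:
  β = 0.5000: g = -0.08805, g' = -0.2723 → β = 0.1767
  β = 0.1767: g = 0.02847, g' = -0.5062 → β = 0.2329
  β = 0.2329: g = 0.00208, g' = -0.4355 → β = 0.2377
Converged at β = 0.2377.
Compositions from xᵢ = zᵢ/(1+β(Kᵢ−1)), yᵢ = Kᵢxᵢ:
  diethyl ether: x = 0.0890, y = 0.3132
  cyclohexane: x = 0.4339, y = 0.3862
  n-heptane: x = 0.4771, y = 0.3006

β = 0.2377, x_n-heptane = 0.4771, y_n-heptane = 0.3006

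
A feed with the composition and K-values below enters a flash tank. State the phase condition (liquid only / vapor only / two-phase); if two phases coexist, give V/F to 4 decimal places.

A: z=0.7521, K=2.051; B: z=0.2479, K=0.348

ΣzᵢKᵢ = 1.6288; Σzᵢ/Kᵢ = 1.0791.
Both exceed 1, so a two-phase solution exists.
Rachford–Rice: g(ψ) = Σ zᵢ(Kᵢ−1)/(1+ψ(Kᵢ−1)) = 0.
Iterate (Newton) starting at ψ = 0.5:
  ψ = 0.5000: g = 0.27835, g' = -0.5890 → ψ = 0.9726
  ψ = 0.9726: g = -0.05090, g' = -0.9905 → ψ = 0.9212
  ψ = 0.9212: g = -0.00311, g' = -0.8752 → ψ = 0.9177
Converged at ψ = 0.9177.

two-phase, V/F = 0.9177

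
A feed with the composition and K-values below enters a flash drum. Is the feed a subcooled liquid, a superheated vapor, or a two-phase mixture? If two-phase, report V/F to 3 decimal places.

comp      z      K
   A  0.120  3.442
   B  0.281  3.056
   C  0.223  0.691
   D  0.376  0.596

ΣzᵢKᵢ = 1.650; Σzᵢ/Kᵢ = 1.080.
Both exceed 1, so a two-phase solution exists.
Material balance + equilibrium reduce to Σ zᵢ(Kᵢ−1)/(1+ψ(Kᵢ−1)) = 0.
Newton–Raphson from ψ = 0.57:
  ψ = 0.570: g = 0.1075, g' = -0.512 → ψ = 0.780
  ψ = 0.780: g = 0.0102, g' = -0.428 → ψ = 0.804
Converged at ψ = 0.804.

two-phase, V/F = 0.804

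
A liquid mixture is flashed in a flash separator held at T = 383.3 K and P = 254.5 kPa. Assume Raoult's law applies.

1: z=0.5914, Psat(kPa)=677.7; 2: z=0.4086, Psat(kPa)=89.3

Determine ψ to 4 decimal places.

ψ = 0.6654

Raoult's law: Kᵢ = Pᵢˢᵃᵗ/P = Pᵢˢᵃᵗ/254.5.
  K_1 = 677.7/254.5 = 2.662868, K_2 = 89.3/254.5 = 0.350884
Material balance + equilibrium reduce to Σ zᵢ(Kᵢ−1)/(1+ψ(Kᵢ−1)) = 0.
g(0) = ΣzᵢKᵢ − 1 = 0.7182 and g(1) = 1 − Σzᵢ/Kᵢ = -0.3866, so a root lies in (0, 1).
Binary case is linear: z₁(K₁−1)(1+ψ(K₂−1)) + z₂(K₂−1)(1+ψ(K₁−1)) = 0
⇒ ψ = [z₁(K₁−1)+z₂(K₂−1)] / [−(K₁−1)(K₂−1)] = 0.71819/1.07939 = 0.6654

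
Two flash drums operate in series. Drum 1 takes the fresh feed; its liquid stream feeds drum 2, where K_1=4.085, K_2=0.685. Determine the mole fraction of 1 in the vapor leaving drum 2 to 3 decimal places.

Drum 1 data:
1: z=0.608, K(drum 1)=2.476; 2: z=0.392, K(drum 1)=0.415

y_1 (drum 2) = 0.378

Drum 1:
Material balance + equilibrium reduce to Σ zᵢ(Kᵢ−1)/(1+ψ₁(Kᵢ−1)) = 0.
Check two-phase: ΣzᵢKᵢ = 1.668 > 1 and Σzᵢ/Kᵢ = 1.190 > 1, so g(0) = 0.668 > 0 and g(1) = -0.190 < 0.
Binary case is linear: z₁(K₁−1)(1+ψ₁(K₂−1)) + z₂(K₂−1)(1+ψ₁(K₁−1)) = 0
⇒ ψ₁ = [z₁(K₁−1)+z₂(K₂−1)] / [−(K₁−1)(K₂−1)] = 0.6681/0.8635 = 0.774
Drum-1 compositions:
  1: x = 0.284, y = 0.703
  2: x = 0.716, y = 0.297
Drum-2 feed = drum-1 liquid: z₂ = (0.2838, 0.7162).
Drum 2:
Let ψ₂ = V/F and solve Σ zᵢ(Kᵢ−1)/(1+ψ₂(Kᵢ−1)) = 0.
Check two-phase: ΣzᵢKᵢ = 1.650 > 1 and Σzᵢ/Kᵢ = 1.115 > 1, so g(0) = 0.650 > 0 and g(1) = -0.115 < 0.
Binary case is linear: z₁(K₁−1)(1+ψ₂(K₂−1)) + z₂(K₂−1)(1+ψ₂(K₁−1)) = 0
⇒ ψ₂ = [z₁(K₁−1)+z₂(K₂−1)] / [−(K₁−1)(K₂−1)] = 0.6501/0.9718 = 0.669
  1: x = 0.093, y = 0.378
  2: x = 0.907, y = 0.622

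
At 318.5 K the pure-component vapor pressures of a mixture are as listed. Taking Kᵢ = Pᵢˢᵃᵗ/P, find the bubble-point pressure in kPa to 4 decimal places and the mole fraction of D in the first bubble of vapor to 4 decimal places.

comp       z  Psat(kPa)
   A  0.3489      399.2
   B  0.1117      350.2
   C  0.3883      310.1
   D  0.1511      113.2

At the bubble point ψ → 0, so ΣzᵢKᵢ = 1 with Kᵢ = Pᵢˢᵃᵗ/P ⇒ P = ΣzᵢPᵢˢᵃᵗ.
P = 0.3489·399.2 + 0.1117·350.2 + 0.3883·310.1 + 0.1511·113.2 = 315.9146 kPa
yᵢ = zᵢPᵢˢᵃᵗ/P ⇒ y_D = 0.1511·113.2/315.9146 = 0.0541

Pbub = 315.9146 kPa, y_D = 0.0541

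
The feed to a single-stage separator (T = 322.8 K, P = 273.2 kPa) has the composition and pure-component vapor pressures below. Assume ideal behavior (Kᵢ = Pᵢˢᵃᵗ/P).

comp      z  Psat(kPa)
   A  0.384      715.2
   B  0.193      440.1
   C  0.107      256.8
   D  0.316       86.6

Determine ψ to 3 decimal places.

Raoult's law: Kᵢ = Pᵢˢᵃᵗ/P = Pᵢˢᵃᵗ/273.2.
  K_A = 715.2/273.2 = 2.61786, K_B = 440.1/273.2 = 1.61091, K_C = 256.8/273.2 = 0.93997, K_D = 86.6/273.2 = 0.31698
Iterate (Newton) starting at ψ = 0.5:
  ψ = 0.500: g = 0.0994, g' = -0.690 → ψ = 0.644
  ψ = 0.644: g = -0.0032, g' = -0.748 → ψ = 0.640
Converged at ψ = 0.640.

ψ = 0.640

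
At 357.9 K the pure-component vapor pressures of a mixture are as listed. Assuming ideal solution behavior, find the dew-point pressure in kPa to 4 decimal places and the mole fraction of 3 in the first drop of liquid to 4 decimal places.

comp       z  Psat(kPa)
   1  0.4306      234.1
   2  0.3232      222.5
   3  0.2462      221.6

At the dew point ψ → 1, so Σzᵢ/Kᵢ = 1 with Kᵢ = Pᵢˢᵃᵗ/P ⇒ 1/P = Σzᵢ/Pᵢˢᵃᵗ.
1/P = 0.4306/234.1 + 0.3232/222.5 + 0.2462/221.6 = 0.0044030 ⇒ P = 227.1189 kPa
xᵢ = zᵢP/Pᵢˢᵃᵗ ⇒ x_3 = 0.2462·227.1189/221.6 = 0.2523

Pdew = 227.1189 kPa, x_3 = 0.2523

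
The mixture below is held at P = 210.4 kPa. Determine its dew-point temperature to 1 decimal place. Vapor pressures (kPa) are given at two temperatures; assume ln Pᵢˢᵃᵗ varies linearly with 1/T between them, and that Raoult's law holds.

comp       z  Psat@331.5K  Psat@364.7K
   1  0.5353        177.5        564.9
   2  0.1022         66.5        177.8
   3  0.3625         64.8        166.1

T = 355.9 K

Dew-point temperature: Σzᵢ·P/Pᵢˢᵃᵗ(T) = 1. Interpolate ln Pᵢˢᵃᵗ = aᵢ + bᵢ/T.
  T = 331.5 K: ΣzᵢP/Pᵢˢᵃᵗ = 2.1349
  T = 364.7 K: ΣzᵢP/Pᵢˢᵃᵗ = 0.7795
  T = 348.1 K: ΣzᵢP/Pᵢˢᵃᵗ = 1.2580
  T = 356.4 K: ΣzᵢP/Pᵢˢᵃᵗ = 0.9845
  T = 352.2 K: ΣzᵢP/Pᵢˢᵃᵗ = 1.1129
  T = 354.3 K: ΣzᵢP/Pᵢˢᵃᵗ = 1.0463
Interpolating between 354.3 K and 356.4 K gives T ≈ 355.9 K.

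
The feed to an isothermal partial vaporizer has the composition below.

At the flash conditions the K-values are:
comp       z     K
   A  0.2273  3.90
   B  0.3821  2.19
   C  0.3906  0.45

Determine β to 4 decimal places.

Rachford–Rice: g(β) = Σ zᵢ(Kᵢ−1)/(1+β(Kᵢ−1)) = 0.
Check two-phase: ΣzᵢKᵢ = 1.8990 > 1 and Σzᵢ/Kᵢ = 1.1008 > 1, so g(0) = 0.8990 > 0 and g(1) = -0.1008 < 0.
Newton–Raphson from β = 0.39:
  β = 0.3900: g = 0.34640, g' = -0.8649 → β = 0.7905
  β = 0.7905: g = 0.05441, g' = -0.6899 → β = 0.8694
  β = 0.8694: g = -0.00100, g' = -0.7188 → β = 0.8680
Converged at β = 0.8680.

β = 0.8680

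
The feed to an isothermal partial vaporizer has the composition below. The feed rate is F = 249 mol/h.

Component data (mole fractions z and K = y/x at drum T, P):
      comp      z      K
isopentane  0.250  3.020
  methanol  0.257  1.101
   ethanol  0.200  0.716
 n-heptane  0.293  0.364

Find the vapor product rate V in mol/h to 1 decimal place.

Iterate (Newton) starting at V/F = 0.39:
  V/F = 0.390: g = -0.0042, g' = -0.552 → V/F = 0.382
Converged at V/F = 0.382.
Then V = V/F·F = 0.3823·249 = 95.2 mol/h and L = F − V = 153.8 mol/h.

V = 95.2 mol/h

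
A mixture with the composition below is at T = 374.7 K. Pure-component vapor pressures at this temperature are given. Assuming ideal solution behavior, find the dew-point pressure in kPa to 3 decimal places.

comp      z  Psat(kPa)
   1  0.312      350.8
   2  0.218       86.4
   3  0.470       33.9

At the dew point ψ → 1, so Σzᵢ/Kᵢ = 1 with Kᵢ = Pᵢˢᵃᵗ/P ⇒ 1/P = Σzᵢ/Pᵢˢᵃᵗ.
1/P = 0.312/350.8 + 0.218/86.4 + 0.470/33.9 = 0.017277 ⇒ P = 57.881 kPa

Pdew = 57.881 kPa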